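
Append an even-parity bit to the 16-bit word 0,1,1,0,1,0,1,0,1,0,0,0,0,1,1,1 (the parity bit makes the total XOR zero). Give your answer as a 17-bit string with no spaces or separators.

01101010100001110

XOR of the 16 data bits: 0⊕1⊕1⊕0⊕1⊕0⊕1⊕0⊕1⊕0⊕0⊕0⊕0⊕1⊕1⊕1 = 0
Parity bit = 0 (so all 17 bits XOR to 0).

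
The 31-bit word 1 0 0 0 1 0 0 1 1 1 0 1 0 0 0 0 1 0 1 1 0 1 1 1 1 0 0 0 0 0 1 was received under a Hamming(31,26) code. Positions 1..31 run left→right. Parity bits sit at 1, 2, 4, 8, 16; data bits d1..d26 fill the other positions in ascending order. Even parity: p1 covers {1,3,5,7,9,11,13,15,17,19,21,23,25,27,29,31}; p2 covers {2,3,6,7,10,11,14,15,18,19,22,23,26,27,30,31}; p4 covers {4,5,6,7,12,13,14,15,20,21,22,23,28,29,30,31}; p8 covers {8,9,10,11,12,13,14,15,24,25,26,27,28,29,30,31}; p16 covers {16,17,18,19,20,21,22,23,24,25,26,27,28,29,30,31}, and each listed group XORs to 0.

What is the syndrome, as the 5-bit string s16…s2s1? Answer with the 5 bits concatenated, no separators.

s1 (pos 1,3,5,7,9,11,13,15,17,19,21,23,25,27,29,31): 1⊕0⊕1⊕0⊕1⊕0⊕0⊕0⊕1⊕1⊕0⊕1⊕1⊕0⊕0⊕1 = 0
s2 (pos 2,3,6,7,10,11,14,15,18,19,22,23,26,27,30,31): 0⊕0⊕0⊕0⊕1⊕0⊕0⊕0⊕0⊕1⊕1⊕1⊕0⊕0⊕0⊕1 = 1
s4 (pos 4,5,6,7,12,13,14,15,20,21,22,23,28,29,30,31): 0⊕1⊕0⊕0⊕1⊕0⊕0⊕0⊕1⊕0⊕1⊕1⊕0⊕0⊕0⊕1 = 0
s8 (pos 8,9,10,11,12,13,14,15,24,25,26,27,28,29,30,31): 1⊕1⊕1⊕0⊕1⊕0⊕0⊕0⊕1⊕1⊕0⊕0⊕0⊕0⊕0⊕1 = 1
s16 (pos 16,17,18,19,20,21,22,23,24,25,26,27,28,29,30,31): 0⊕1⊕0⊕1⊕1⊕0⊕1⊕1⊕1⊕1⊕0⊕0⊕0⊕0⊕0⊕1 = 0
Syndrome s16…s1 = 01010 → error at position 10.

01010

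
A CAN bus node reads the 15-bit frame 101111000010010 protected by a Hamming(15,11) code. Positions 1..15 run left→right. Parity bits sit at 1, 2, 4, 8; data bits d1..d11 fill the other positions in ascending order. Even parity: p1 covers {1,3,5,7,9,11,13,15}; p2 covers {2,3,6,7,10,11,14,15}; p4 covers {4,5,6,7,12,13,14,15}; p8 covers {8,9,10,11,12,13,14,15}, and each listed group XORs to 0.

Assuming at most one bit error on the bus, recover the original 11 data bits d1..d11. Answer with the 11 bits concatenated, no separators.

s1 (pos 1,3,5,7,9,11,13,15): 1⊕1⊕1⊕0⊕0⊕1⊕0⊕0 = 0
s2 (pos 2,3,6,7,10,11,14,15): 0⊕1⊕1⊕0⊕0⊕1⊕1⊕0 = 0
s4 (pos 4,5,6,7,12,13,14,15): 1⊕1⊕1⊕0⊕0⊕0⊕1⊕0 = 0
s8 (pos 8,9,10,11,12,13,14,15): 0⊕0⊕0⊕1⊕0⊕0⊕1⊕0 = 0
Syndrome s8…s1 = 0000 → no error.
Read data bits from positions 3,5,6,7,9,10,11,12,13,14,15: 11100010010

11100010010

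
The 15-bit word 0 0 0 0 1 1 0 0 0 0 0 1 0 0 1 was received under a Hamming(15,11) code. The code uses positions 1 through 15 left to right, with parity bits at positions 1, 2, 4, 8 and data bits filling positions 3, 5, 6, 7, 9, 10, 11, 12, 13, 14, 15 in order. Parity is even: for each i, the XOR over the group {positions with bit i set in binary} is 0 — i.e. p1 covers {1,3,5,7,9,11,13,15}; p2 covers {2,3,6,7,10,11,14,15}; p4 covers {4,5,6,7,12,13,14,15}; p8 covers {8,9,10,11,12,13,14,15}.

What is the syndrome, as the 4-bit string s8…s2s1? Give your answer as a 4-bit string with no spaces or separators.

0000

s1 (pos 1,3,5,7,9,11,13,15): 0⊕0⊕1⊕0⊕0⊕0⊕0⊕1 = 0
s2 (pos 2,3,6,7,10,11,14,15): 0⊕0⊕1⊕0⊕0⊕0⊕0⊕1 = 0
s4 (pos 4,5,6,7,12,13,14,15): 0⊕1⊕1⊕0⊕1⊕0⊕0⊕1 = 0
s8 (pos 8,9,10,11,12,13,14,15): 0⊕0⊕0⊕0⊕1⊕0⊕0⊕1 = 0
Syndrome s8…s1 = 0000 → no error.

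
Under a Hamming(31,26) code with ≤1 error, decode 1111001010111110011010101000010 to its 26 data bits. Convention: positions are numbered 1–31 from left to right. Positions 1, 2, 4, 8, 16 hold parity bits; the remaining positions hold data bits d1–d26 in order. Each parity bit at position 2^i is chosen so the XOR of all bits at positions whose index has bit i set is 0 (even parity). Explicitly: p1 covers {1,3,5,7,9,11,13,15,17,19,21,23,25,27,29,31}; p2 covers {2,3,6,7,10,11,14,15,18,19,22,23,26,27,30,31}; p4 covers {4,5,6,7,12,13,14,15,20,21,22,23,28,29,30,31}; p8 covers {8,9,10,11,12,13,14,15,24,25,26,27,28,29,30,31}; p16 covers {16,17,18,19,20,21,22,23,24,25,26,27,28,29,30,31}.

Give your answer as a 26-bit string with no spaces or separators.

11011011111011010101000010

s1 (pos 1,3,5,7,9,11,13,15,17,19,21,23,25,27,29,31): 1⊕1⊕0⊕1⊕1⊕1⊕1⊕1⊕0⊕1⊕1⊕1⊕1⊕0⊕0⊕0 = 1
s2 (pos 2,3,6,7,10,11,14,15,18,19,22,23,26,27,30,31): 1⊕1⊕0⊕1⊕0⊕1⊕1⊕1⊕1⊕1⊕0⊕1⊕0⊕0⊕1⊕0 = 0
s4 (pos 4,5,6,7,12,13,14,15,20,21,22,23,28,29,30,31): 1⊕0⊕0⊕1⊕1⊕1⊕1⊕1⊕0⊕1⊕0⊕1⊕0⊕0⊕1⊕0 = 1
s8 (pos 8,9,10,11,12,13,14,15,24,25,26,27,28,29,30,31): 0⊕1⊕0⊕1⊕1⊕1⊕1⊕1⊕0⊕1⊕0⊕0⊕0⊕0⊕1⊕0 = 0
s16 (pos 16,17,18,19,20,21,22,23,24,25,26,27,28,29,30,31): 0⊕0⊕1⊕1⊕0⊕1⊕0⊕1⊕0⊕1⊕0⊕0⊕0⊕0⊕1⊕0 = 0
Syndrome s16…s1 = 00101 → error at position 5.
Flip position 5: 1111001010111110011010101000010 → 1111101010111110011010101000010
Read data bits from positions 3,5,6,7,9,10,11,12,13,14,15,17,18,19,20,21,22,23,24,25,26,27,28,29,30,31: 11011011111011010101000010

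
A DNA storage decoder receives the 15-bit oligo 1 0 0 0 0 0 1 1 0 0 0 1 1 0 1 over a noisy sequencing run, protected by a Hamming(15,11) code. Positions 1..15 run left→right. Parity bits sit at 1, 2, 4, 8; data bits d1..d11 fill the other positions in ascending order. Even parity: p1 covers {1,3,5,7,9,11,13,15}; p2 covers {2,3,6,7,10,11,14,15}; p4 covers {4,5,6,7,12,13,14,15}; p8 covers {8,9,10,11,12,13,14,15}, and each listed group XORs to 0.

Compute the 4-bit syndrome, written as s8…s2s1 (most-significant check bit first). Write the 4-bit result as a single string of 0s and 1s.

s1 (pos 1,3,5,7,9,11,13,15): 1⊕0⊕0⊕1⊕0⊕0⊕1⊕1 = 0
s2 (pos 2,3,6,7,10,11,14,15): 0⊕0⊕0⊕1⊕0⊕0⊕0⊕1 = 0
s4 (pos 4,5,6,7,12,13,14,15): 0⊕0⊕0⊕1⊕1⊕1⊕0⊕1 = 0
s8 (pos 8,9,10,11,12,13,14,15): 1⊕0⊕0⊕0⊕1⊕1⊕0⊕1 = 0
Syndrome s8…s1 = 0000 → no error.

0000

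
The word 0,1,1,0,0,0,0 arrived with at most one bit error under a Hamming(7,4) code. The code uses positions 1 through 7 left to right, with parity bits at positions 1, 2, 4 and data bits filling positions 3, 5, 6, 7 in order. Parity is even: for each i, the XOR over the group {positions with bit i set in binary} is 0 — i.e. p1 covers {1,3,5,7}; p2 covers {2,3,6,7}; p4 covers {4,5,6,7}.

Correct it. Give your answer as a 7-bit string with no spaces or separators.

1110000

s1 (pos 1,3,5,7): 0⊕1⊕0⊕0 = 1
s2 (pos 2,3,6,7): 1⊕1⊕0⊕0 = 0
s4 (pos 4,5,6,7): 0⊕0⊕0⊕0 = 0
Syndrome s4…s1 = 001 → error at position 1.
Flip position 1: 0110000 → 1110000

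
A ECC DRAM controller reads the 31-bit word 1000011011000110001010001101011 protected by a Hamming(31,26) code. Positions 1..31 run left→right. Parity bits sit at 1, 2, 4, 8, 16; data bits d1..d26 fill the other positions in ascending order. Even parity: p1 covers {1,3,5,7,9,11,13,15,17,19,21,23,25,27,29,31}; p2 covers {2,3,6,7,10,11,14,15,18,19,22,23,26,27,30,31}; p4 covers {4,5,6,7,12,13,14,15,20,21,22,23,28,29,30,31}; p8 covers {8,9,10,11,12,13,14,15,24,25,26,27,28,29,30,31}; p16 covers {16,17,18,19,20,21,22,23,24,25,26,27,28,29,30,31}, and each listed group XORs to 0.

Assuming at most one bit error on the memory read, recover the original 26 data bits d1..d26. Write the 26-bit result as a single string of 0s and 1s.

s1 (pos 1,3,5,7,9,11,13,15,17,19,21,23,25,27,29,31): 1⊕0⊕0⊕1⊕1⊕0⊕0⊕1⊕0⊕1⊕1⊕0⊕1⊕0⊕0⊕1 = 0
s2 (pos 2,3,6,7,10,11,14,15,18,19,22,23,26,27,30,31): 0⊕0⊕1⊕1⊕1⊕0⊕1⊕1⊕0⊕1⊕0⊕0⊕1⊕0⊕1⊕1 = 1
s4 (pos 4,5,6,7,12,13,14,15,20,21,22,23,28,29,30,31): 0⊕0⊕1⊕1⊕0⊕0⊕1⊕1⊕0⊕1⊕0⊕0⊕1⊕0⊕1⊕1 = 0
s8 (pos 8,9,10,11,12,13,14,15,24,25,26,27,28,29,30,31): 0⊕1⊕1⊕0⊕0⊕0⊕1⊕1⊕0⊕1⊕1⊕0⊕1⊕0⊕1⊕1 = 1
s16 (pos 16,17,18,19,20,21,22,23,24,25,26,27,28,29,30,31): 0⊕0⊕0⊕1⊕0⊕1⊕0⊕0⊕0⊕1⊕1⊕0⊕1⊕0⊕1⊕1 = 1
Syndrome s16…s1 = 11010 → error at position 26.
Flip position 26: 1000011011000110001010001101011 → 1000011011000110001010001001011
Read data bits from positions 3,5,6,7,9,10,11,12,13,14,15,17,18,19,20,21,22,23,24,25,26,27,28,29,30,31: 00111100011001010001001011

00111100011001010001001011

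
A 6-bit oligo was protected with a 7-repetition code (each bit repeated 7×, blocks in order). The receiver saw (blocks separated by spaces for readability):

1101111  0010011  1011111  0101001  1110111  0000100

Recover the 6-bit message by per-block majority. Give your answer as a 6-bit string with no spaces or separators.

101010

Block 1 (1101111): 6 ones → 1
Block 2 (0010011): 3 ones → 0
Block 3 (1011111): 6 ones → 1
Block 4 (0101001): 3 ones → 0
Block 5 (1110111): 6 ones → 1
Block 6 (0000100): 1 one → 0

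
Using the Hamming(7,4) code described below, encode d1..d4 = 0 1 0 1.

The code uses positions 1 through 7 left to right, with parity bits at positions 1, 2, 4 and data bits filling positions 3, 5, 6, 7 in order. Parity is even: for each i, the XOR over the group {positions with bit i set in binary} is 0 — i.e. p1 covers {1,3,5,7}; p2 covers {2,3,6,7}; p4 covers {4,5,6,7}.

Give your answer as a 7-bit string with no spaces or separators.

Place data at non-parity positions: p1 p2 0 p4 1 0 1
p1 (pos 1,3,5,7): XOR of data positions = 0⊕1⊕1 = 0
p2 (pos 2,3,6,7): XOR of data positions = 0⊕0⊕1 = 1
p4 (pos 4,5,6,7): XOR of data positions = 1⊕0⊕1 = 0
Codeword: 0100101

0100101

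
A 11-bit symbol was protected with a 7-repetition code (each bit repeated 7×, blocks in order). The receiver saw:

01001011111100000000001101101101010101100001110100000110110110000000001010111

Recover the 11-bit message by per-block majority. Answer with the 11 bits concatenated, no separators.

Block 1 (0100101): 3 ones → 0
Block 2 (1111100): 5 ones → 1
Block 3 (0000000): 0 ones → 0
Block 4 (0110110): 4 ones → 1
Block 5 (1101010): 4 ones → 1
Block 6 (1011000): 3 ones → 0
Block 7 (0111010): 4 ones → 1
Block 8 (0000110): 2 ones → 0
Block 9 (1101100): 4 ones → 1
Block 10 (0000000): 0 ones → 0
Block 11 (1010111): 5 ones → 1

01011010101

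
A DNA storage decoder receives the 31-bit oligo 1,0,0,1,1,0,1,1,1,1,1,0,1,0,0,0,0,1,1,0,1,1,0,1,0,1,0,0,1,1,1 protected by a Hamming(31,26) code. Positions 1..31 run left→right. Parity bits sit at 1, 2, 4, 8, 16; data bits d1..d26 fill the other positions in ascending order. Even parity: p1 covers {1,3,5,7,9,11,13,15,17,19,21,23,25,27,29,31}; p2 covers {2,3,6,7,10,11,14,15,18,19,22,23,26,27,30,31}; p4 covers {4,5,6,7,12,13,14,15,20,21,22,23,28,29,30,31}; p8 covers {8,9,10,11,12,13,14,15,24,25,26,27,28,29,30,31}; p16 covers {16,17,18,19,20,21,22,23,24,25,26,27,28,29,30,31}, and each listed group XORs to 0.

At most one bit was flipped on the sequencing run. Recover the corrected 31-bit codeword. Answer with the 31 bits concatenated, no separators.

s1 (pos 1,3,5,7,9,11,13,15,17,19,21,23,25,27,29,31): 1⊕0⊕1⊕1⊕1⊕1⊕1⊕0⊕0⊕1⊕1⊕0⊕0⊕0⊕1⊕1 = 0
s2 (pos 2,3,6,7,10,11,14,15,18,19,22,23,26,27,30,31): 0⊕0⊕0⊕1⊕1⊕1⊕0⊕0⊕1⊕1⊕1⊕0⊕1⊕0⊕1⊕1 = 1
s4 (pos 4,5,6,7,12,13,14,15,20,21,22,23,28,29,30,31): 1⊕1⊕0⊕1⊕0⊕1⊕0⊕0⊕0⊕1⊕1⊕0⊕0⊕1⊕1⊕1 = 1
s8 (pos 8,9,10,11,12,13,14,15,24,25,26,27,28,29,30,31): 1⊕1⊕1⊕1⊕0⊕1⊕0⊕0⊕1⊕0⊕1⊕0⊕0⊕1⊕1⊕1 = 0
s16 (pos 16,17,18,19,20,21,22,23,24,25,26,27,28,29,30,31): 0⊕0⊕1⊕1⊕0⊕1⊕1⊕0⊕1⊕0⊕1⊕0⊕0⊕1⊕1⊕1 = 1
Syndrome s16…s1 = 10110 → error at position 22.
Flip position 22: 1001101111101000011011010100111 → 1001101111101000011010010100111

1001101111101000011010010100111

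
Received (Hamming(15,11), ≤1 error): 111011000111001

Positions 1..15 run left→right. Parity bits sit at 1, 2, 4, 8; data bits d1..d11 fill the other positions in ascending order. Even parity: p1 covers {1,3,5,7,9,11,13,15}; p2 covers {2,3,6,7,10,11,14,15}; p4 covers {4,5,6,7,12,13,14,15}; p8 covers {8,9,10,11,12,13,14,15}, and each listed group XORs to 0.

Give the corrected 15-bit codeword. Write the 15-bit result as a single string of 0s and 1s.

s1 (pos 1,3,5,7,9,11,13,15): 1⊕1⊕1⊕0⊕0⊕1⊕0⊕1 = 1
s2 (pos 2,3,6,7,10,11,14,15): 1⊕1⊕1⊕0⊕1⊕1⊕0⊕1 = 0
s4 (pos 4,5,6,7,12,13,14,15): 0⊕1⊕1⊕0⊕1⊕0⊕0⊕1 = 0
s8 (pos 8,9,10,11,12,13,14,15): 0⊕0⊕1⊕1⊕1⊕0⊕0⊕1 = 0
Syndrome s8…s1 = 0001 → error at position 1.
Flip position 1: 111011000111001 → 011011000111001

011011000111001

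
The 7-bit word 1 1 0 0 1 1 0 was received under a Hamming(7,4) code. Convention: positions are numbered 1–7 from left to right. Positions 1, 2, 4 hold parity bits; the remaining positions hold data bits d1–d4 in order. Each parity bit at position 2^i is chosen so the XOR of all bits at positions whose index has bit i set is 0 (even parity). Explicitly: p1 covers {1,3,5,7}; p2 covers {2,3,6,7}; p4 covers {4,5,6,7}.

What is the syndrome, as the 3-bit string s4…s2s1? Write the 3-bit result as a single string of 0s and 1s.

s1 (pos 1,3,5,7): 1⊕0⊕1⊕0 = 0
s2 (pos 2,3,6,7): 1⊕0⊕1⊕0 = 0
s4 (pos 4,5,6,7): 0⊕1⊕1⊕0 = 0
Syndrome s4…s1 = 000 → no error.

000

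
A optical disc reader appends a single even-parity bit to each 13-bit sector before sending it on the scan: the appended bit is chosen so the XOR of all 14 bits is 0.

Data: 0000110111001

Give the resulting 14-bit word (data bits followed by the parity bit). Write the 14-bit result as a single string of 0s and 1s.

00001101110010

XOR of the 13 data bits: 0⊕0⊕0⊕0⊕1⊕1⊕0⊕1⊕1⊕1⊕0⊕0⊕1 = 0
Parity bit = 0 (so all 14 bits XOR to 0).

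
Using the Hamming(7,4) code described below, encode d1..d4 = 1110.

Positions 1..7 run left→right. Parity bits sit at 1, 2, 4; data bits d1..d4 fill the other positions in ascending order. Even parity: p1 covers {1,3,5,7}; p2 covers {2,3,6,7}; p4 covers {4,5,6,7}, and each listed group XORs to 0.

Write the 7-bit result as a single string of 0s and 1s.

0010110

Place data at non-parity positions: p1 p2 1 p4 1 1 0
p1 (pos 1,3,5,7): XOR of data positions = 1⊕1⊕0 = 0
p2 (pos 2,3,6,7): XOR of data positions = 1⊕1⊕0 = 0
p4 (pos 4,5,6,7): XOR of data positions = 1⊕1⊕0 = 0
Codeword: 0010110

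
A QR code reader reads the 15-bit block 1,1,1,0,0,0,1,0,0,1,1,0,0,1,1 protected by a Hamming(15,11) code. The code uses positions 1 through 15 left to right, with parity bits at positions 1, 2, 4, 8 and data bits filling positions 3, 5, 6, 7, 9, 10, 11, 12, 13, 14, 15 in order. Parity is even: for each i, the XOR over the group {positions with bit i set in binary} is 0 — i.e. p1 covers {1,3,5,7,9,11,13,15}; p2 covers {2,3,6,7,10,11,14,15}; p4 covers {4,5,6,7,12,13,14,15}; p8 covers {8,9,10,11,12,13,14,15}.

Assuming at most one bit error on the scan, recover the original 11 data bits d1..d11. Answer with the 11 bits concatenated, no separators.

10000110011

s1 (pos 1,3,5,7,9,11,13,15): 1⊕1⊕0⊕1⊕0⊕1⊕0⊕1 = 1
s2 (pos 2,3,6,7,10,11,14,15): 1⊕1⊕0⊕1⊕1⊕1⊕1⊕1 = 1
s4 (pos 4,5,6,7,12,13,14,15): 0⊕0⊕0⊕1⊕0⊕0⊕1⊕1 = 1
s8 (pos 8,9,10,11,12,13,14,15): 0⊕0⊕1⊕1⊕0⊕0⊕1⊕1 = 0
Syndrome s8…s1 = 0111 → error at position 7.
Flip position 7: 111000100110011 → 111000000110011
Read data bits from positions 3,5,6,7,9,10,11,12,13,14,15: 10000110011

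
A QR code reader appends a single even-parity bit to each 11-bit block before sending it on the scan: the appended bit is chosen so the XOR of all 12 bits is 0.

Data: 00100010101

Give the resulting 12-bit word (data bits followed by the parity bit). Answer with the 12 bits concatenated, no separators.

001000101010

XOR of the 11 data bits: 0⊕0⊕1⊕0⊕0⊕0⊕1⊕0⊕1⊕0⊕1 = 0
Parity bit = 0 (so all 12 bits XOR to 0).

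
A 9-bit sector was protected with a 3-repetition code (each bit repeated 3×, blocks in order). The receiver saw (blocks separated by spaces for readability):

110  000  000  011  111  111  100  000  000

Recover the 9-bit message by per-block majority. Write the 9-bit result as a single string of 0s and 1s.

100111000

Block 1 (110): 2 ones → 1
Block 2 (000): 0 ones → 0
Block 3 (000): 0 ones → 0
Block 4 (011): 2 ones → 1
Block 5 (111): 3 ones → 1
Block 6 (111): 3 ones → 1
Block 7 (100): 1 one → 0
Block 8 (000): 0 ones → 0
Block 9 (000): 0 ones → 0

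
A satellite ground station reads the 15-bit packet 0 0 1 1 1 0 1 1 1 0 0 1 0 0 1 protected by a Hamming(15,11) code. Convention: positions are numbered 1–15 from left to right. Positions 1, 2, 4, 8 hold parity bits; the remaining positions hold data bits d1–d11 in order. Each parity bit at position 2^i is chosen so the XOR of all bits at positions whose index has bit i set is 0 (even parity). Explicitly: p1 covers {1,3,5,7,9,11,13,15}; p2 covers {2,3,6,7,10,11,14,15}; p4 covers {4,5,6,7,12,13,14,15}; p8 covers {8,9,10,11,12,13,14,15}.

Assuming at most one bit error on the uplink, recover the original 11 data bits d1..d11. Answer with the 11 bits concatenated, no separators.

s1 (pos 1,3,5,7,9,11,13,15): 0⊕1⊕1⊕1⊕1⊕0⊕0⊕1 = 1
s2 (pos 2,3,6,7,10,11,14,15): 0⊕1⊕0⊕1⊕0⊕0⊕0⊕1 = 1
s4 (pos 4,5,6,7,12,13,14,15): 1⊕1⊕0⊕1⊕1⊕0⊕0⊕1 = 1
s8 (pos 8,9,10,11,12,13,14,15): 1⊕1⊕0⊕0⊕1⊕0⊕0⊕1 = 0
Syndrome s8…s1 = 0111 → error at position 7.
Flip position 7: 001110111001001 → 001110011001001
Read data bits from positions 3,5,6,7,9,10,11,12,13,14,15: 11001001001

11001001001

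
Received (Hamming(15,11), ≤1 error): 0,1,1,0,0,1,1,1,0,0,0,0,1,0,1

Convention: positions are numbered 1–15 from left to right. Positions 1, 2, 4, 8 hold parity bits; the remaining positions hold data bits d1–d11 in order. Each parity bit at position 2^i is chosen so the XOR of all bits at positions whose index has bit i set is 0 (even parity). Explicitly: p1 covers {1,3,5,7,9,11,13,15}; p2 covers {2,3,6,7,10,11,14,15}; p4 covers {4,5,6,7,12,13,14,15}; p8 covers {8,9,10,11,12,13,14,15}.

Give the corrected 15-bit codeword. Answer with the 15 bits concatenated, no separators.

s1 (pos 1,3,5,7,9,11,13,15): 0⊕1⊕0⊕1⊕0⊕0⊕1⊕1 = 0
s2 (pos 2,3,6,7,10,11,14,15): 1⊕1⊕1⊕1⊕0⊕0⊕0⊕1 = 1
s4 (pos 4,5,6,7,12,13,14,15): 0⊕0⊕1⊕1⊕0⊕1⊕0⊕1 = 0
s8 (pos 8,9,10,11,12,13,14,15): 1⊕0⊕0⊕0⊕0⊕1⊕0⊕1 = 1
Syndrome s8…s1 = 1010 → error at position 10.
Flip position 10: 011001110000101 → 011001110100101

011001110100101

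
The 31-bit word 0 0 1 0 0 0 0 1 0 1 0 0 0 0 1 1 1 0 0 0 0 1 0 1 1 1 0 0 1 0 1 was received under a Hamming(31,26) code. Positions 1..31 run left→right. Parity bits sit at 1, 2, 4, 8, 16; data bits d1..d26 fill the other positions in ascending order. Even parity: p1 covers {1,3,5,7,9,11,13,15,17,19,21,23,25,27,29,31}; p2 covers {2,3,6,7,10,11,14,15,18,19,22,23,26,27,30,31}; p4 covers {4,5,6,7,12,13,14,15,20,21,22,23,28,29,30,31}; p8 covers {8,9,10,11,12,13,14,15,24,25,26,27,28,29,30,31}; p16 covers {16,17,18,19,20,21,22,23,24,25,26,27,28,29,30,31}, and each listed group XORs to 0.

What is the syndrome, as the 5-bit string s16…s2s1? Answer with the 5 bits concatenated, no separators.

s1 (pos 1,3,5,7,9,11,13,15,17,19,21,23,25,27,29,31): 0⊕1⊕0⊕0⊕0⊕0⊕0⊕1⊕1⊕0⊕0⊕0⊕1⊕0⊕1⊕1 = 0
s2 (pos 2,3,6,7,10,11,14,15,18,19,22,23,26,27,30,31): 0⊕1⊕0⊕0⊕1⊕0⊕0⊕1⊕0⊕0⊕1⊕0⊕1⊕0⊕0⊕1 = 0
s4 (pos 4,5,6,7,12,13,14,15,20,21,22,23,28,29,30,31): 0⊕0⊕0⊕0⊕0⊕0⊕0⊕1⊕0⊕0⊕1⊕0⊕0⊕1⊕0⊕1 = 0
s8 (pos 8,9,10,11,12,13,14,15,24,25,26,27,28,29,30,31): 1⊕0⊕1⊕0⊕0⊕0⊕0⊕1⊕1⊕1⊕1⊕0⊕0⊕1⊕0⊕1 = 0
s16 (pos 16,17,18,19,20,21,22,23,24,25,26,27,28,29,30,31): 1⊕1⊕0⊕0⊕0⊕0⊕1⊕0⊕1⊕1⊕1⊕0⊕0⊕1⊕0⊕1 = 0
Syndrome s16…s1 = 00000 → no error.

00000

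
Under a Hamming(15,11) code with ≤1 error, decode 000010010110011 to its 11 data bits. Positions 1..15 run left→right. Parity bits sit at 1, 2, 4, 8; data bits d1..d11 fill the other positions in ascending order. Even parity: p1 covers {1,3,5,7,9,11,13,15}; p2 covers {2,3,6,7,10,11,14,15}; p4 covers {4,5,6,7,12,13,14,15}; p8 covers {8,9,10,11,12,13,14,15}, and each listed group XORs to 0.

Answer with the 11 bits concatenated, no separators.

01000110111

s1 (pos 1,3,5,7,9,11,13,15): 0⊕0⊕1⊕0⊕0⊕1⊕0⊕1 = 1
s2 (pos 2,3,6,7,10,11,14,15): 0⊕0⊕0⊕0⊕1⊕1⊕1⊕1 = 0
s4 (pos 4,5,6,7,12,13,14,15): 0⊕1⊕0⊕0⊕0⊕0⊕1⊕1 = 1
s8 (pos 8,9,10,11,12,13,14,15): 1⊕0⊕1⊕1⊕0⊕0⊕1⊕1 = 1
Syndrome s8…s1 = 1101 → error at position 13.
Flip position 13: 000010010110011 → 000010010110111
Read data bits from positions 3,5,6,7,9,10,11,12,13,14,15: 01000110111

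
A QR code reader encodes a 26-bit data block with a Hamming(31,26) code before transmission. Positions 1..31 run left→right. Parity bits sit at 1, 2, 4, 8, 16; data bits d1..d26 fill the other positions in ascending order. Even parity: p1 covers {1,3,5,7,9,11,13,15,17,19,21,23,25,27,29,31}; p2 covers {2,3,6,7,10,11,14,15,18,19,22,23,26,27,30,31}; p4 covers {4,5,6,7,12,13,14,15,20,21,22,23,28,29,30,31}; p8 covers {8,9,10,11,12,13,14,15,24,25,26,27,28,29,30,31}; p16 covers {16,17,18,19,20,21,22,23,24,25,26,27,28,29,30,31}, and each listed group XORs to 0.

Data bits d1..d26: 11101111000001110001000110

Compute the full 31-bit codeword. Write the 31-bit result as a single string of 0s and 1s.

0011110111110000001110001000110

Place data at non-parity positions: p1 p2 1 p4 1 1 0 p8 1 1 1 1 0 0 0 p16 0 0 1 1 1 0 0 0 1 0 0 0 1 1 0
p1 (pos 1,3,5,7,9,11,13,15,17,19,21,23,25,27,29,31): XOR of data positions = 1⊕1⊕0⊕1⊕1⊕0⊕0⊕0⊕1⊕1⊕0⊕1⊕0⊕1⊕0 = 0
p2 (pos 2,3,6,7,10,11,14,15,18,19,22,23,26,27,30,31): XOR of data positions = 1⊕1⊕0⊕1⊕1⊕0⊕0⊕0⊕1⊕0⊕0⊕0⊕0⊕1⊕0 = 0
p4 (pos 4,5,6,7,12,13,14,15,20,21,22,23,28,29,30,31): XOR of data positions = 1⊕1⊕0⊕1⊕0⊕0⊕0⊕1⊕1⊕0⊕0⊕0⊕1⊕1⊕0 = 1
p8 (pos 8,9,10,11,12,13,14,15,24,25,26,27,28,29,30,31): XOR of data positions = 1⊕1⊕1⊕1⊕0⊕0⊕0⊕0⊕1⊕0⊕0⊕0⊕1⊕1⊕0 = 1
p16 (pos 16,17,18,19,20,21,22,23,24,25,26,27,28,29,30,31): XOR of data positions = 0⊕0⊕1⊕1⊕1⊕0⊕0⊕0⊕1⊕0⊕0⊕0⊕1⊕1⊕0 = 0
Codeword: 0011110111110000001110001000110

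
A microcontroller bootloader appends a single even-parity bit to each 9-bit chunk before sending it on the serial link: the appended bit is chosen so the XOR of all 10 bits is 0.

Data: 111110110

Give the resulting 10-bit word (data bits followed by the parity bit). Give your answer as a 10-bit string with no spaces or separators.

XOR of the 9 data bits: 1⊕1⊕1⊕1⊕1⊕0⊕1⊕1⊕0 = 1
Parity bit = 1 (so all 10 bits XOR to 0).

1111101101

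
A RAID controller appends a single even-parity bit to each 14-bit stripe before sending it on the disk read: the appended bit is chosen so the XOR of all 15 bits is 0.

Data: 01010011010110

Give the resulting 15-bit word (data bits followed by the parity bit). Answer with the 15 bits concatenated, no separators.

010100110101101

XOR of the 14 data bits: 0⊕1⊕0⊕1⊕0⊕0⊕1⊕1⊕0⊕1⊕0⊕1⊕1⊕0 = 1
Parity bit = 1 (so all 15 bits XOR to 0).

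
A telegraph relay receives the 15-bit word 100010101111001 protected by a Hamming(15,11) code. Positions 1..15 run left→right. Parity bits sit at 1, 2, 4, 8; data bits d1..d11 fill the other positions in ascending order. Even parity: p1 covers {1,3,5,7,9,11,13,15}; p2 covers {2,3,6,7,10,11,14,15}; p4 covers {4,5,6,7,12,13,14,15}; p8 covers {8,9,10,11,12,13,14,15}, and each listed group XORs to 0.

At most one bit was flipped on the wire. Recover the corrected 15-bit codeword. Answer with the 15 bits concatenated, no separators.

100010111111001

s1 (pos 1,3,5,7,9,11,13,15): 1⊕0⊕1⊕1⊕1⊕1⊕0⊕1 = 0
s2 (pos 2,3,6,7,10,11,14,15): 0⊕0⊕0⊕1⊕1⊕1⊕0⊕1 = 0
s4 (pos 4,5,6,7,12,13,14,15): 0⊕1⊕0⊕1⊕1⊕0⊕0⊕1 = 0
s8 (pos 8,9,10,11,12,13,14,15): 0⊕1⊕1⊕1⊕1⊕0⊕0⊕1 = 1
Syndrome s8…s1 = 1000 → error at position 8.
Flip position 8: 100010101111001 → 100010111111001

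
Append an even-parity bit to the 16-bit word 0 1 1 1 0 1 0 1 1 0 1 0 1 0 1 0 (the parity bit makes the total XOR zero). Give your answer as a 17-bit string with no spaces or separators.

XOR of the 16 data bits: 0⊕1⊕1⊕1⊕0⊕1⊕0⊕1⊕1⊕0⊕1⊕0⊕1⊕0⊕1⊕0 = 1
Parity bit = 1 (so all 17 bits XOR to 0).

01110101101010101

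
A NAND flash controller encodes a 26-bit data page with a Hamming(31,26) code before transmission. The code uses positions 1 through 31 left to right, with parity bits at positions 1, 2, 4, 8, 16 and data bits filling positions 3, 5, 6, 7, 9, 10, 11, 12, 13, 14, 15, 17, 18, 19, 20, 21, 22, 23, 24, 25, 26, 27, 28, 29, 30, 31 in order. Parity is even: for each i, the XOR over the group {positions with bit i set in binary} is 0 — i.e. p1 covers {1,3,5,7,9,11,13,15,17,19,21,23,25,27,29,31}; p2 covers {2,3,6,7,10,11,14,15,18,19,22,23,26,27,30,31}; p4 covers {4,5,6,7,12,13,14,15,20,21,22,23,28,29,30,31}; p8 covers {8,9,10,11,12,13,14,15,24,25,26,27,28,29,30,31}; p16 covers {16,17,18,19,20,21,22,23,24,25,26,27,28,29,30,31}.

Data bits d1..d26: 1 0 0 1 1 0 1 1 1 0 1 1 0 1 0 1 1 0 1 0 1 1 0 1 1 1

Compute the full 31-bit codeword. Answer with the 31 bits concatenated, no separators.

Place data at non-parity positions: p1 p2 1 p4 0 0 1 p8 1 0 1 1 1 0 1 p16 1 0 1 0 1 1 0 1 0 1 1 0 1 1 1
p1 (pos 1,3,5,7,9,11,13,15,17,19,21,23,25,27,29,31): XOR of data positions = 1⊕0⊕1⊕1⊕1⊕1⊕1⊕1⊕1⊕1⊕0⊕0⊕1⊕1⊕1 = 0
p2 (pos 2,3,6,7,10,11,14,15,18,19,22,23,26,27,30,31): XOR of data positions = 1⊕0⊕1⊕0⊕1⊕0⊕1⊕0⊕1⊕1⊕0⊕1⊕1⊕1⊕1 = 0
p4 (pos 4,5,6,7,12,13,14,15,20,21,22,23,28,29,30,31): XOR of data positions = 0⊕0⊕1⊕1⊕1⊕0⊕1⊕0⊕1⊕1⊕0⊕0⊕1⊕1⊕1 = 1
p8 (pos 8,9,10,11,12,13,14,15,24,25,26,27,28,29,30,31): XOR of data positions = 1⊕0⊕1⊕1⊕1⊕0⊕1⊕1⊕0⊕1⊕1⊕0⊕1⊕1⊕1 = 1
p16 (pos 16,17,18,19,20,21,22,23,24,25,26,27,28,29,30,31): XOR of data positions = 1⊕0⊕1⊕0⊕1⊕1⊕0⊕1⊕0⊕1⊕1⊕0⊕1⊕1⊕1 = 0
Codeword: 0011001110111010101011010110111

0011001110111010101011010110111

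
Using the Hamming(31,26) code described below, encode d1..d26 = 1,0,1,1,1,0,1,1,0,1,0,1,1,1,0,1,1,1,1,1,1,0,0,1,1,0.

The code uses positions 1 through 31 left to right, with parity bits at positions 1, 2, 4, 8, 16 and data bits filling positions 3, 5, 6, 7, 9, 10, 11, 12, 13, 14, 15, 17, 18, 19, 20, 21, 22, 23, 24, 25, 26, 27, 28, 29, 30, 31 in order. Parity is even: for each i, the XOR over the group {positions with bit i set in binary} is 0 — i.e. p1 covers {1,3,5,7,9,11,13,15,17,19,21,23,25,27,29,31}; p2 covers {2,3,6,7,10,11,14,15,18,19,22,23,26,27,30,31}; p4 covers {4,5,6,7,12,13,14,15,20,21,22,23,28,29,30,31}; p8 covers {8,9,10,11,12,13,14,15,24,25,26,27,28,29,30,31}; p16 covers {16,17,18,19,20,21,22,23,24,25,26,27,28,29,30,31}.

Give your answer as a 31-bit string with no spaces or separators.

Place data at non-parity positions: p1 p2 1 p4 0 1 1 p8 1 0 1 1 0 1 0 p16 1 1 1 0 1 1 1 1 1 1 0 0 1 1 0
p1 (pos 1,3,5,7,9,11,13,15,17,19,21,23,25,27,29,31): XOR of data positions = 1⊕0⊕1⊕1⊕1⊕0⊕0⊕1⊕1⊕1⊕1⊕1⊕0⊕1⊕0 = 0
p2 (pos 2,3,6,7,10,11,14,15,18,19,22,23,26,27,30,31): XOR of data positions = 1⊕1⊕1⊕0⊕1⊕1⊕0⊕1⊕1⊕1⊕1⊕1⊕0⊕1⊕0 = 1
p4 (pos 4,5,6,7,12,13,14,15,20,21,22,23,28,29,30,31): XOR of data positions = 0⊕1⊕1⊕1⊕0⊕1⊕0⊕0⊕1⊕1⊕1⊕0⊕1⊕1⊕0 = 1
p8 (pos 8,9,10,11,12,13,14,15,24,25,26,27,28,29,30,31): XOR of data positions = 1⊕0⊕1⊕1⊕0⊕1⊕0⊕1⊕1⊕1⊕0⊕0⊕1⊕1⊕0 = 1
p16 (pos 16,17,18,19,20,21,22,23,24,25,26,27,28,29,30,31): XOR of data positions = 1⊕1⊕1⊕0⊕1⊕1⊕1⊕1⊕1⊕1⊕0⊕0⊕1⊕1⊕0 = 1
Codeword: 0111011110110101111011111100110

0111011110110101111011111100110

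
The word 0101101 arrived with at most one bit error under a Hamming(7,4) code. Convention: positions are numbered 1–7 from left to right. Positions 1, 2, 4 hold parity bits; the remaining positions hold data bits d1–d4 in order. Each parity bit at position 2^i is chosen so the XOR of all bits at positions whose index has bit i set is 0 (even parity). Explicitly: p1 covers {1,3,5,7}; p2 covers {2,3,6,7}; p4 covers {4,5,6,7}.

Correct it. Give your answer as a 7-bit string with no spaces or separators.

0100101

s1 (pos 1,3,5,7): 0⊕0⊕1⊕1 = 0
s2 (pos 2,3,6,7): 1⊕0⊕0⊕1 = 0
s4 (pos 4,5,6,7): 1⊕1⊕0⊕1 = 1
Syndrome s4…s1 = 100 → error at position 4.
Flip position 4: 0101101 → 0100101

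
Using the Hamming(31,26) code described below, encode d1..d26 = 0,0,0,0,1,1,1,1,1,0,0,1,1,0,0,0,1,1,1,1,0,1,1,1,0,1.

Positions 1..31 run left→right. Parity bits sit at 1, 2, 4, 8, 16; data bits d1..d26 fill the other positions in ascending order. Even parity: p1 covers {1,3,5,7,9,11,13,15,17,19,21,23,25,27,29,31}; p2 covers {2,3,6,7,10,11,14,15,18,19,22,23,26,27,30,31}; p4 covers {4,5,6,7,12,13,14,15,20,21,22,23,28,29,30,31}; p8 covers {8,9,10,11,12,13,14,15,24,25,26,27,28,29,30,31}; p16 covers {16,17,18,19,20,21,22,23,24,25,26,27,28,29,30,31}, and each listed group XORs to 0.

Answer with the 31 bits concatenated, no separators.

Place data at non-parity positions: p1 p2 0 p4 0 0 0 p8 1 1 1 1 1 0 0 p16 1 1 0 0 0 1 1 1 1 0 1 1 1 0 1
p1 (pos 1,3,5,7,9,11,13,15,17,19,21,23,25,27,29,31): XOR of data positions = 0⊕0⊕0⊕1⊕1⊕1⊕0⊕1⊕0⊕0⊕1⊕1⊕1⊕1⊕1 = 1
p2 (pos 2,3,6,7,10,11,14,15,18,19,22,23,26,27,30,31): XOR of data positions = 0⊕0⊕0⊕1⊕1⊕0⊕0⊕1⊕0⊕1⊕1⊕0⊕1⊕0⊕1 = 1
p4 (pos 4,5,6,7,12,13,14,15,20,21,22,23,28,29,30,31): XOR of data positions = 0⊕0⊕0⊕1⊕1⊕0⊕0⊕0⊕0⊕1⊕1⊕1⊕1⊕0⊕1 = 1
p8 (pos 8,9,10,11,12,13,14,15,24,25,26,27,28,29,30,31): XOR of data positions = 1⊕1⊕1⊕1⊕1⊕0⊕0⊕1⊕1⊕0⊕1⊕1⊕1⊕0⊕1 = 1
p16 (pos 16,17,18,19,20,21,22,23,24,25,26,27,28,29,30,31): XOR of data positions = 1⊕1⊕0⊕0⊕0⊕1⊕1⊕1⊕1⊕0⊕1⊕1⊕1⊕0⊕1 = 0
Codeword: 1101000111111000110001111011101

1101000111111000110001111011101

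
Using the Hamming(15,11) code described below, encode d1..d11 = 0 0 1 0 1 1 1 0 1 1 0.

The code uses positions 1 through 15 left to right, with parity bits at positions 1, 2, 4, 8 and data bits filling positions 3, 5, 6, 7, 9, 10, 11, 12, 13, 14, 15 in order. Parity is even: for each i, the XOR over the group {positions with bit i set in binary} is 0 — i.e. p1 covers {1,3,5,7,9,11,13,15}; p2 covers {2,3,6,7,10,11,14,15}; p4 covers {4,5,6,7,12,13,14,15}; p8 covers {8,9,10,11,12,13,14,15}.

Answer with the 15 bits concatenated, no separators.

Place data at non-parity positions: p1 p2 0 p4 0 1 0 p8 1 1 1 0 1 1 0
p1 (pos 1,3,5,7,9,11,13,15): XOR of data positions = 0⊕0⊕0⊕1⊕1⊕1⊕0 = 1
p2 (pos 2,3,6,7,10,11,14,15): XOR of data positions = 0⊕1⊕0⊕1⊕1⊕1⊕0 = 0
p4 (pos 4,5,6,7,12,13,14,15): XOR of data positions = 0⊕1⊕0⊕0⊕1⊕1⊕0 = 1
p8 (pos 8,9,10,11,12,13,14,15): XOR of data positions = 1⊕1⊕1⊕0⊕1⊕1⊕0 = 1
Codeword: 100101011110110

100101011110110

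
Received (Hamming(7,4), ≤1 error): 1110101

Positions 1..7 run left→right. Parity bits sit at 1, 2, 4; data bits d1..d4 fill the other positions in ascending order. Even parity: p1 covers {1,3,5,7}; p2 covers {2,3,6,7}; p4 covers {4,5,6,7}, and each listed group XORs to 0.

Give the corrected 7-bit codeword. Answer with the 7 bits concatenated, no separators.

1010101

s1 (pos 1,3,5,7): 1⊕1⊕1⊕1 = 0
s2 (pos 2,3,6,7): 1⊕1⊕0⊕1 = 1
s4 (pos 4,5,6,7): 0⊕1⊕0⊕1 = 0
Syndrome s4…s1 = 010 → error at position 2.
Flip position 2: 1110101 → 1010101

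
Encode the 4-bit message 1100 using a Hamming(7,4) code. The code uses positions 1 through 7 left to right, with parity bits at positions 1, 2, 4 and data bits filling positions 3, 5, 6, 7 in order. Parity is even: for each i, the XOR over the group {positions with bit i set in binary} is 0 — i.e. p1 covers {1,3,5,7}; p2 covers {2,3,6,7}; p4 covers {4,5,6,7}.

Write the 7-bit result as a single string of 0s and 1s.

0111100

Place data at non-parity positions: p1 p2 1 p4 1 0 0
p1 (pos 1,3,5,7): XOR of data positions = 1⊕1⊕0 = 0
p2 (pos 2,3,6,7): XOR of data positions = 1⊕0⊕0 = 1
p4 (pos 4,5,6,7): XOR of data positions = 1⊕0⊕0 = 1
Codeword: 0111100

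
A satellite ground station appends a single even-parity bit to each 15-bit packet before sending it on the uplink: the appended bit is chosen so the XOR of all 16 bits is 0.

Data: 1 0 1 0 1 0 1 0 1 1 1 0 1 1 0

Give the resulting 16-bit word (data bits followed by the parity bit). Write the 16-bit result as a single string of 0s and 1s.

1010101011101101

XOR of the 15 data bits: 1⊕0⊕1⊕0⊕1⊕0⊕1⊕0⊕1⊕1⊕1⊕0⊕1⊕1⊕0 = 1
Parity bit = 1 (so all 16 bits XOR to 0).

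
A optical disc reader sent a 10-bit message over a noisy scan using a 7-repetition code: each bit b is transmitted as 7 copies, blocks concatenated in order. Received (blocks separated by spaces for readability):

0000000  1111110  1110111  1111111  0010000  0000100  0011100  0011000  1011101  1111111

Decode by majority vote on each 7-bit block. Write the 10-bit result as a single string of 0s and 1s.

0111000011

Block 1 (0000000): 0 ones → 0
Block 2 (1111110): 6 ones → 1
Block 3 (1110111): 6 ones → 1
Block 4 (1111111): 7 ones → 1
Block 5 (0010000): 1 one → 0
Block 6 (0000100): 1 one → 0
Block 7 (0011100): 3 ones → 0
Block 8 (0011000): 2 ones → 0
Block 9 (1011101): 5 ones → 1
Block 10 (1111111): 7 ones → 1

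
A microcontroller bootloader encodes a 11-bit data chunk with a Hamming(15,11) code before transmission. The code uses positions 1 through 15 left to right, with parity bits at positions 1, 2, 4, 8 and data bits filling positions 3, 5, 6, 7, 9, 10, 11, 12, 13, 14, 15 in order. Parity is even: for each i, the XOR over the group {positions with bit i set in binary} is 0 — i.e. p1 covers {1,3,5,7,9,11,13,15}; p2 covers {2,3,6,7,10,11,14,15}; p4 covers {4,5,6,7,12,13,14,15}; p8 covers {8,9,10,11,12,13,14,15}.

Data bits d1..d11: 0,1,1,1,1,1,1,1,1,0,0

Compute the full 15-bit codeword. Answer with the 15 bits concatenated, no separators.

Place data at non-parity positions: p1 p2 0 p4 1 1 1 p8 1 1 1 1 1 0 0
p1 (pos 1,3,5,7,9,11,13,15): XOR of data positions = 0⊕1⊕1⊕1⊕1⊕1⊕0 = 1
p2 (pos 2,3,6,7,10,11,14,15): XOR of data positions = 0⊕1⊕1⊕1⊕1⊕0⊕0 = 0
p4 (pos 4,5,6,7,12,13,14,15): XOR of data positions = 1⊕1⊕1⊕1⊕1⊕0⊕0 = 1
p8 (pos 8,9,10,11,12,13,14,15): XOR of data positions = 1⊕1⊕1⊕1⊕1⊕0⊕0 = 1
Codeword: 100111111111100

100111111111100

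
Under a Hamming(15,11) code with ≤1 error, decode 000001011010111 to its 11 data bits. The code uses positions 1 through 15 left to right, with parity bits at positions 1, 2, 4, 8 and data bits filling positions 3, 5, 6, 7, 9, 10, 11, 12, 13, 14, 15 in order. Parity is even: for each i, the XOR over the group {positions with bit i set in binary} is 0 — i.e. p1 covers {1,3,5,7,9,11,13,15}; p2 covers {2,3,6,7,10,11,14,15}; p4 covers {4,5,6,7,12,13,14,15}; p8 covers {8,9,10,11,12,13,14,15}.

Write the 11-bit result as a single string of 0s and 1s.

00101010111

s1 (pos 1,3,5,7,9,11,13,15): 0⊕0⊕0⊕0⊕1⊕1⊕1⊕1 = 0
s2 (pos 2,3,6,7,10,11,14,15): 0⊕0⊕1⊕0⊕0⊕1⊕1⊕1 = 0
s4 (pos 4,5,6,7,12,13,14,15): 0⊕0⊕1⊕0⊕0⊕1⊕1⊕1 = 0
s8 (pos 8,9,10,11,12,13,14,15): 1⊕1⊕0⊕1⊕0⊕1⊕1⊕1 = 0
Syndrome s8…s1 = 0000 → no error.
Read data bits from positions 3,5,6,7,9,10,11,12,13,14,15: 00101010111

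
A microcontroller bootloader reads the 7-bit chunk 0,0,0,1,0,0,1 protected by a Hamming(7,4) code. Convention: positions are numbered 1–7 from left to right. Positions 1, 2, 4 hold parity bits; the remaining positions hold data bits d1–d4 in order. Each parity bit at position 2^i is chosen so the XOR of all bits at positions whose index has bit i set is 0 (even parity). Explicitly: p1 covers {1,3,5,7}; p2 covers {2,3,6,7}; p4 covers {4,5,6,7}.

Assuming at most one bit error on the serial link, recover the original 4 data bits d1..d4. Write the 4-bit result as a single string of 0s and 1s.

s1 (pos 1,3,5,7): 0⊕0⊕0⊕1 = 1
s2 (pos 2,3,6,7): 0⊕0⊕0⊕1 = 1
s4 (pos 4,5,6,7): 1⊕0⊕0⊕1 = 0
Syndrome s4…s1 = 011 → error at position 3.
Flip position 3: 0001001 → 0011001
Read data bits from positions 3,5,6,7: 1001

1001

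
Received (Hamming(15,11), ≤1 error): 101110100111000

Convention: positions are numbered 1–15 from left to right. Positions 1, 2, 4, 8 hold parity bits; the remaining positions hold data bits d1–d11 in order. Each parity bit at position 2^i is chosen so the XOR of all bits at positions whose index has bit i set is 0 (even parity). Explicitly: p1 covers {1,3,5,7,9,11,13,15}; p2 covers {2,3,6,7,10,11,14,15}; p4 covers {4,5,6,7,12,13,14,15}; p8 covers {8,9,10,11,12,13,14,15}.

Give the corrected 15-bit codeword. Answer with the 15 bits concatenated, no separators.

s1 (pos 1,3,5,7,9,11,13,15): 1⊕1⊕1⊕1⊕0⊕1⊕0⊕0 = 1
s2 (pos 2,3,6,7,10,11,14,15): 0⊕1⊕0⊕1⊕1⊕1⊕0⊕0 = 0
s4 (pos 4,5,6,7,12,13,14,15): 1⊕1⊕0⊕1⊕1⊕0⊕0⊕0 = 0
s8 (pos 8,9,10,11,12,13,14,15): 0⊕0⊕1⊕1⊕1⊕0⊕0⊕0 = 1
Syndrome s8…s1 = 1001 → error at position 9.
Flip position 9: 101110100111000 → 101110101111000

101110101111000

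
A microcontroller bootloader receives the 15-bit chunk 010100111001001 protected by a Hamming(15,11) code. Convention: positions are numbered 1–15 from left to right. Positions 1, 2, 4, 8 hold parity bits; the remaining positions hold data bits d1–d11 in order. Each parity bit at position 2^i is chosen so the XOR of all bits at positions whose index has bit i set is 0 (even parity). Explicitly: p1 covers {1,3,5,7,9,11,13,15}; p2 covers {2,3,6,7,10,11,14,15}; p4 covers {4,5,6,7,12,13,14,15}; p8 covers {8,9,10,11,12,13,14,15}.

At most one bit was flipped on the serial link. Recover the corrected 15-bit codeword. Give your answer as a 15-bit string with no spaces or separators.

s1 (pos 1,3,5,7,9,11,13,15): 0⊕0⊕0⊕1⊕1⊕0⊕0⊕1 = 1
s2 (pos 2,3,6,7,10,11,14,15): 1⊕0⊕0⊕1⊕0⊕0⊕0⊕1 = 1
s4 (pos 4,5,6,7,12,13,14,15): 1⊕0⊕0⊕1⊕1⊕0⊕0⊕1 = 0
s8 (pos 8,9,10,11,12,13,14,15): 1⊕1⊕0⊕0⊕1⊕0⊕0⊕1 = 0
Syndrome s8…s1 = 0011 → error at position 3.
Flip position 3: 010100111001001 → 011100111001001

011100111001001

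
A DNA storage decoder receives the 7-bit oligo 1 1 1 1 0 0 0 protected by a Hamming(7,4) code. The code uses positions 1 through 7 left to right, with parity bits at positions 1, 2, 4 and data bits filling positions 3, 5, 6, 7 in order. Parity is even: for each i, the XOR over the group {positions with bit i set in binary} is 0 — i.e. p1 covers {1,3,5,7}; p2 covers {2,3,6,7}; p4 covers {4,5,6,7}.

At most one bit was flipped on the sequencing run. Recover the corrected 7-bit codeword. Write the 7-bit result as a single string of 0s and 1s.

1110000

s1 (pos 1,3,5,7): 1⊕1⊕0⊕0 = 0
s2 (pos 2,3,6,7): 1⊕1⊕0⊕0 = 0
s4 (pos 4,5,6,7): 1⊕0⊕0⊕0 = 1
Syndrome s4…s1 = 100 → error at position 4.
Flip position 4: 1111000 → 1110000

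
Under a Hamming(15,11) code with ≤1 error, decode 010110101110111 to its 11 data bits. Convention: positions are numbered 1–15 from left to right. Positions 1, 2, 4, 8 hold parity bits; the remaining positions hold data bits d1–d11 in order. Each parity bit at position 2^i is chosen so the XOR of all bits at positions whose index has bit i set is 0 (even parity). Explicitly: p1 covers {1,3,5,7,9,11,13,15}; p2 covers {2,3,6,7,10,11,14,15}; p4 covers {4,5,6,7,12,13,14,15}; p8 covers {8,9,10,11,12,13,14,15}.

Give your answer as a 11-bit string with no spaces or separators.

01011110111

s1 (pos 1,3,5,7,9,11,13,15): 0⊕0⊕1⊕1⊕1⊕1⊕1⊕1 = 0
s2 (pos 2,3,6,7,10,11,14,15): 1⊕0⊕0⊕1⊕1⊕1⊕1⊕1 = 0
s4 (pos 4,5,6,7,12,13,14,15): 1⊕1⊕0⊕1⊕0⊕1⊕1⊕1 = 0
s8 (pos 8,9,10,11,12,13,14,15): 0⊕1⊕1⊕1⊕0⊕1⊕1⊕1 = 0
Syndrome s8…s1 = 0000 → no error.
Read data bits from positions 3,5,6,7,9,10,11,12,13,14,15: 01011110111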